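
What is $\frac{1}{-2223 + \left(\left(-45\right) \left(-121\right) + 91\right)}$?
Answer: $\frac{1}{3313} \approx 0.00030184$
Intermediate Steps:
$\frac{1}{-2223 + \left(\left(-45\right) \left(-121\right) + 91\right)} = \frac{1}{-2223 + \left(5445 + 91\right)} = \frac{1}{-2223 + 5536} = \frac{1}{3313}$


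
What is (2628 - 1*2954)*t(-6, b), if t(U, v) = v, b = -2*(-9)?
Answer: -5868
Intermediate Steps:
b = 18
(2628 - 1*2954)*t(-6, b) = (2628 - 1*2954)*18 = (2628 - 2954)*18 = -326*18 = -5868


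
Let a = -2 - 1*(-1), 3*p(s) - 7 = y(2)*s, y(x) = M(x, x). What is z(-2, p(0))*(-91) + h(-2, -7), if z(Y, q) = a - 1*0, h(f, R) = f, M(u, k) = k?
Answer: 89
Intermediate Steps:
y(x) = x
p(s) = 7/3 + 2*s/3 (p(s) = 7/3 + (2*s)/3 = 7/3 + 2*s/3)
a = -1 (a = -2 + 1 = -1)
z(Y, q) = -1 (z(Y, q) = -1 - 1*0 = -1 + 0 = -1)
z(-2, p(0))*(-91) + h(-2, -7) = -1*(-91) - 2 = 91 - 2 = 89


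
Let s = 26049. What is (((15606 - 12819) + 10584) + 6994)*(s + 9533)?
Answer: 724627430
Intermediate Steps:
(((15606 - 12819) + 10584) + 6994)*(s + 9533) = (((15606 - 12819) + 10584) + 6994)*(26049 + 9533) = ((2787 + 10584) + 6994)*35582 = (13371 + 6994)*35582 = 20365*35582 = 724627430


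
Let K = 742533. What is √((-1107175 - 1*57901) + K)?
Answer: I*√422543 ≈ 650.03*I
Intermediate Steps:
√((-1107175 - 1*57901) + K) = √((-1107175 - 1*57901) + 742533) = √((-1107175 - 57901) + 742533) = √(-1165076 + 742533) = √(-422543) = I*√422543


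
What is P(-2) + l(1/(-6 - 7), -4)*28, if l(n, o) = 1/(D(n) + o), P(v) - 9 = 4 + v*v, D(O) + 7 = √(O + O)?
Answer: 3253/225 - 4*I*√26/225 ≈ 14.458 - 0.090649*I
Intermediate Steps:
D(O) = -7 + √2*√O (D(O) = -7 + √(O + O) = -7 + √(2*O) = -7 + √2*√O)
P(v) = 13 + v² (P(v) = 9 + (4 + v*v) = 9 + (4 + v²) = 13 + v²)
l(n, o) = 1/(-7 + o + √2*√n) (l(n, o) = 1/((-7 + √2*√n) + o) = 1/(-7 + o + √2*√n))
P(-2) + l(1/(-6 - 7), -4)*28 = (13 + (-2)²) + 28/(-7 - 4 + √2*√(1/(-6 - 7))) = (13 + 4) + 28/(-7 - 4 + √2*√(1/(-13))) = 17 + 28/(-7 - 4 + √2*√(-1/13)) = 17 + 28/(-7 - 4 + √2*(I*√13/13)) = 17 + 28/(-7 - 4 + I*√26/13) = 17 + 28/(-11 + I*√26/13)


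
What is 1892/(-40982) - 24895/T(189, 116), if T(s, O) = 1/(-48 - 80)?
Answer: 65295800014/20491 ≈ 3.1866e+6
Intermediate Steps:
T(s, O) = -1/128 (T(s, O) = 1/(-128) = -1/128)
1892/(-40982) - 24895/T(189, 116) = 1892/(-40982) - 24895/(-1/128) = 1892*(-1/40982) - 24895*(-128) = -946/20491 + 3186560 = 65295800014/20491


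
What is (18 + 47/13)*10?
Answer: 2810/13 ≈ 216.15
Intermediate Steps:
(18 + 47/13)*10 = (281/13)*10 = 2810/13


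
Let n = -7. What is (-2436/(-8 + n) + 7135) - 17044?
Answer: -48733/5 ≈ -9746.6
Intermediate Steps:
(-2436/(-8 + n) + 7135) - 17044 = (-2436/(-8 - 7) + 7135) - 17044 = (-2436/(-15) + 7135) - 17044 = (-2436*(-1/15) + 7135) - 17044 = (812/5 + 7135) - 17044 = 36487/5 - 17044 = -48733/5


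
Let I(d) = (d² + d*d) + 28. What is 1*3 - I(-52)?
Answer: -5433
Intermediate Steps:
I(d) = 28 + 2*d² (I(d) = (d² + d²) + 28 = 2*d² + 28 = 28 + 2*d²)
1*3 - I(-52) = 1*3 - (28 + 2*(-52)²) = 3 - (28 + 2*2704) = 3 - (28 + 5408) = 3 - 1*5436 = 3 - 5436 = -5433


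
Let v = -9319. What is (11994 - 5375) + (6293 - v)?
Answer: 22231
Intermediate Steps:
(11994 - 5375) + (6293 - v) = (11994 - 5375) + (6293 - 1*(-9319)) = 6619 + (6293 + 9319) = 6619 + 15612 = 22231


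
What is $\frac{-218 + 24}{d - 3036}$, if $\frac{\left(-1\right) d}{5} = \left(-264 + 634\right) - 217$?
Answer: $\frac{194}{3801} \approx 0.051039$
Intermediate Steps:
$d = -765$ ($d = - 5 \left(\left(-264 + 634\right) - 217\right) = - 5 \left(370 - 217\right) = \left(-5\right) 153 = -765$)
$\frac{-218 + 24}{d - 3036} = \frac{-218 + 24}{-765 - 3036} = - \frac{194}{-3801} = \left(-194\right) \left(- \frac{1}{3801}\right) = \frac{194}{3801}$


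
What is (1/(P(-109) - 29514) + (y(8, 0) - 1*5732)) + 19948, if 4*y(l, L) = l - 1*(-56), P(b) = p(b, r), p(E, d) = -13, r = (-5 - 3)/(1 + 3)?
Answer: 420228263/29527 ≈ 14232.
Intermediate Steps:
r = -2 (r = -8/4 = -8*¼ = -2)
P(b) = -13
y(l, L) = 14 + l/4 (y(l, L) = (l - 1*(-56))/4 = (l + 56)/4 = (56 + l)/4 = 14 + l/4)
(1/(P(-109) - 29514) + (y(8, 0) - 1*5732)) + 19948 = (1/(-13 - 29514) + ((14 + (¼)*8) - 1*5732)) + 19948 = (1/(-29527) + ((14 + 2) - 5732)) + 19948 = (-1/29527 + (16 - 5732)) + 19948 = (-1/29527 - 5716) + 19948 = -168776333/29527 + 19948 = 420228263/29527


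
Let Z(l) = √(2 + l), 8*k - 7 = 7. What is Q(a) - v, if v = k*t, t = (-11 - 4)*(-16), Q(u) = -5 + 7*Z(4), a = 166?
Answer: -425 + 7*√6 ≈ -407.85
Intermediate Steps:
k = 7/4 (k = 7/8 + (⅛)*7 = 7/8 + 7/8 = 7/4 ≈ 1.7500)
Q(u) = -5 + 7*√6 (Q(u) = -5 + 7*√(2 + 4) = -5 + 7*√6)
t = 240 (t = -15*(-16) = 240)
v = 420 (v = (7/4)*240 = 420)
Q(a) - v = (-5 + 7*√6) - 1*420 = (-5 + 7*√6) - 420 = -425 + 7*√6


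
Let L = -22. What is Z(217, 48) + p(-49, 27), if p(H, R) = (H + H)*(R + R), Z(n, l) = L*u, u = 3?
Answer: -5358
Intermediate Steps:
Z(n, l) = -66 (Z(n, l) = -22*3 = -66)
p(H, R) = 4*H*R (p(H, R) = (2*H)*(2*R) = 4*H*R)
Z(217, 48) + p(-49, 27) = -66 + 4*(-49)*27 = -66 - 5292 = -5358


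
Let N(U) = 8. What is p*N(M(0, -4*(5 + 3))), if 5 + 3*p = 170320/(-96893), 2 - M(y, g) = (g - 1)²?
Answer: -5238280/290679 ≈ -18.021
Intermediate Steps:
M(y, g) = 2 - (-1 + g)² (M(y, g) = 2 - (g - 1)² = 2 - (-1 + g)²)
p = -654785/290679 (p = -5/3 + (170320/(-96893))/3 = -5/3 + (170320*(-1/96893))/3 = -5/3 + (⅓)*(-170320/96893) = -5/3 - 170320/290679 = -654785/290679 ≈ -2.2526)
p*N(M(0, -4*(5 + 3))) = -654785/290679*8 = -5238280/290679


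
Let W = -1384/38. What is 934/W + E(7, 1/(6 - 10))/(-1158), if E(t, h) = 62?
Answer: -5148193/200334 ≈ -25.698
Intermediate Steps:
W = -692/19 (W = -1384*1/38 = -692/19 ≈ -36.421)
934/W + E(7, 1/(6 - 10))/(-1158) = 934/(-692/19) + 62/(-1158) = 934*(-19/692) + 62*(-1/1158) = -8873/346 - 31/579 = -5148193/200334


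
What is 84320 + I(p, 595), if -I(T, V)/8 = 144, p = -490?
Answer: 83168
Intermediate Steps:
I(T, V) = -1152 (I(T, V) = -8*144 = -1152)
84320 + I(p, 595) = 84320 - 1152 = 83168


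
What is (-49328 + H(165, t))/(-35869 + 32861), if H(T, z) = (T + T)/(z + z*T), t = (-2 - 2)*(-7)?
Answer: 114638107/6990592 ≈ 16.399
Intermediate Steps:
t = 28 (t = -4*(-7) = 28)
H(T, z) = 2*T/(z + T*z) (H(T, z) = (2*T)/(z + T*z) = 2*T/(z + T*z))
(-49328 + H(165, t))/(-35869 + 32861) = (-49328 + 2*165/(28*(1 + 165)))/(-35869 + 32861) = (-49328 + 2*165*(1/28)/166)/(-3008) = (-49328 + 2*165*(1/28)*(1/166))*(-1/3008) = (-49328 + 165/2324)*(-1/3008) = -114638107/2324*(-1/3008) = 114638107/6990592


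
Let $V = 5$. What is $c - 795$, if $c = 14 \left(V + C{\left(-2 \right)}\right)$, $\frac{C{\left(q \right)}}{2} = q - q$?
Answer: $-725$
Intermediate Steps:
$C{\left(q \right)} = 0$ ($C{\left(q \right)} = 2 \left(q - q\right) = 2 \cdot 0 = 0$)
$c = 70$ ($c = 14 \left(5 + 0\right) = 14 \cdot 5 = 70$)
$c - 795 = 70 - 795 = -725$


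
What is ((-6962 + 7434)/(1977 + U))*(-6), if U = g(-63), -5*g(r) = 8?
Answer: -14160/9877 ≈ -1.4336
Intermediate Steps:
g(r) = -8/5 (g(r) = -⅕*8 = -8/5)
U = -8/5 ≈ -1.6000
((-6962 + 7434)/(1977 + U))*(-6) = ((-6962 + 7434)/(1977 - 8/5))*(-6) = (472/(9877/5))*(-6) = (472*(5/9877))*(-6) = (2360/9877)*(-6) = -14160/9877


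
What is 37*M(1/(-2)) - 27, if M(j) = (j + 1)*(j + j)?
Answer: -91/2 ≈ -45.500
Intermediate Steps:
M(j) = 2*j*(1 + j) (M(j) = (1 + j)*(2*j) = 2*j*(1 + j))
37*M(1/(-2)) - 27 = 37*(2*(1 + 1/(-2))/(-2)) - 27 = 37*(2*(-½)*(1 - ½)) - 27 = 37*(2*(-½)*(½)) - 27 = 37*(-½) - 27 = -37/2 - 27 = -91/2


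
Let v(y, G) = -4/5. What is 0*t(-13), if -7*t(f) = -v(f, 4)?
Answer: 0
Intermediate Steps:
v(y, G) = -⅘ (v(y, G) = -4*⅕ = -⅘)
t(f) = -4/35 (t(f) = -(-1)*(-4)/(7*5) = -⅐*⅘ = -4/35)
0*t(-13) = 0*(-4/35) = 0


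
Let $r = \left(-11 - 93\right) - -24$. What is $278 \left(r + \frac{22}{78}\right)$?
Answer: $- \frac{864302}{39} \approx -22162.0$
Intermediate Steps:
$r = -80$ ($r = -104 + 24 = -80$)
$278 \left(r + \frac{22}{78}\right) = 278 \left(-80 + \frac{22}{78}\right) = 278 \left(-80 + 22 \cdot \frac{1}{78}\right) = 278 \left(-80 + \frac{11}{39}\right) = 278 \left(- \frac{3109}{39}\right) = - \frac{864302}{39}$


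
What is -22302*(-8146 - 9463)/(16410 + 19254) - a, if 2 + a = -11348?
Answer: 132917053/5944 ≈ 22362.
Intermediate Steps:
a = -11350 (a = -2 - 11348 = -11350)
-22302*(-8146 - 9463)/(16410 + 19254) - a = -22302*(-8146 - 9463)/(16410 + 19254) - 1*(-11350) = -22302/(35664/(-17609)) + 11350 = -22302/(35664*(-1/17609)) + 11350 = -22302/(-35664/17609) + 11350 = -22302*(-17609/35664) + 11350 = 65452653/5944 + 11350 = 132917053/5944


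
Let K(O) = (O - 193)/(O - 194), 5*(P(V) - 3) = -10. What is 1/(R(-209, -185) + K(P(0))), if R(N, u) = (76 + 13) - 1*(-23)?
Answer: 193/21808 ≈ 0.0088500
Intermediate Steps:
P(V) = 1 (P(V) = 3 + (1/5)*(-10) = 3 - 2 = 1)
R(N, u) = 112 (R(N, u) = 89 + 23 = 112)
K(O) = (-193 + O)/(-194 + O)
1/(R(-209, -185) + K(P(0))) = 1/(112 + (-193 + 1)/(-194 + 1)) = 1/(112 - 192/(-193)) = 1/(112 - 1/193*(-192)) = 1/(112 + 192/193) = 1/(21808/193) = 193/21808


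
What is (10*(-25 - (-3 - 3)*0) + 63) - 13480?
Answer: -13667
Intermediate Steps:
(10*(-25 - (-3 - 3)*0) + 63) - 13480 = (10*(-25 - (-6)*0) + 63) - 13480 = (10*(-25 - 1*0) + 63) - 13480 = (10*(-25 + 0) + 63) - 13480 = (10*(-25) + 63) - 13480 = (-250 + 63) - 13480 = -187 - 13480 = -13667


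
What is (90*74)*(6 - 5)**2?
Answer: 6660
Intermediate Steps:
(90*74)*(6 - 5)**2 = 6660*1**2 = 6660*1 = 6660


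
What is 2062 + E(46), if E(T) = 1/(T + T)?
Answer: 189705/92 ≈ 2062.0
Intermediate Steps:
E(T) = 1/(2*T)
2062 + E(46) = 2062 + (1/2)/46 = 2062 + (1/2)*(1/46) = 2062 + 1/92 = 189705/92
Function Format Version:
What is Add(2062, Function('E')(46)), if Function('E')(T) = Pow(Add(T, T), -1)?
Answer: Rational(189705, 92) ≈ 2062.0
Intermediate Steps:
Function('E')(T) = Mul(Rational(1, 2), Pow(T, -1)) (Function('E')(T) = Pow(Mul(2, T), -1) = Mul(Rational(1, 2), Pow(T, -1)))
Add(2062, Function('E')(46)) = Add(2062, Mul(Rational(1, 2), Pow(46, -1))) = Add(2062, Mul(Rational(1, 2), Rational(1, 46))) = Add(2062, Rational(1, 92)) = Rational(189705, 92)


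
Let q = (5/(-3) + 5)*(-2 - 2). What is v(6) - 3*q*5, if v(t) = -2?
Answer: 198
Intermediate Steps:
q = -40/3 (q = (5*(-⅓) + 5)*(-4) = (-5/3 + 5)*(-4) = (10/3)*(-4) = -40/3 ≈ -13.333)
v(6) - 3*q*5 = -2 - 3*(-40/3)*5 = -2 + 40*5 = -2 + 200 = 198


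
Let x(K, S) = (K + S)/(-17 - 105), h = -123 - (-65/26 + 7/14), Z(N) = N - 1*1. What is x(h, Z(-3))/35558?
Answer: 125/4338076 ≈ 2.8815e-5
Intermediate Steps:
Z(N) = -1 + N (Z(N) = N - 1 = -1 + N)
h = -121 (h = -123 - (-65*1/26 + 7*(1/14)) = -123 - (-5/2 + ½) = -123 - 1*(-2) = -123 + 2 = -121)
x(K, S) = -K/122 - S/122 (x(K, S) = (K + S)/(-122) = (K + S)*(-1/122) = -K/122 - S/122)
x(h, Z(-3))/35558 = (-1/122*(-121) - (-1 - 3)/122)/35558 = (121/122 - 1/122*(-4))*(1/35558) = (121/122 + 2/61)*(1/35558) = (125/122)*(1/35558) = 125/4338076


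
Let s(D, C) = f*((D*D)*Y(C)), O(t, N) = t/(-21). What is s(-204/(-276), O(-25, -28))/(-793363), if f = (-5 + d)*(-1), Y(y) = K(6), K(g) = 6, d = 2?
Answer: -5202/419689027 ≈ -1.2395e-5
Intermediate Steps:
Y(y) = 6
O(t, N) = -t/21 (O(t, N) = t*(-1/21) = -t/21)
f = 3 (f = (-5 + 2)*(-1) = -3*(-1) = 3)
s(D, C) = 18*D**2 (s(D, C) = 3*((D*D)*6) = 3*(D**2*6) = 3*(6*D**2) = 18*D**2)
s(-204/(-276), O(-25, -28))/(-793363) = (18*(-204/(-276))**2)/(-793363) = (18*(-204*(-1/276))**2)*(-1/793363) = (18*(17/23)**2)*(-1/793363) = (18*(289/529))*(-1/793363) = (5202/529)*(-1/793363) = -5202/419689027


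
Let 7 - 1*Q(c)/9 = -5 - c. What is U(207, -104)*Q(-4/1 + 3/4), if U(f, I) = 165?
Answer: 51975/4 ≈ 12994.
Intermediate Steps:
Q(c) = 108 + 9*c (Q(c) = 63 - 9*(-5 - c) = 63 + (45 + 9*c) = 108 + 9*c)
U(207, -104)*Q(-4/1 + 3/4) = 165*(108 + 9*(-4/1 + 3/4)) = 165*(108 + 9*(-4*1 + 3*(¼))) = 165*(108 + 9*(-4 + ¾)) = 165*(108 + 9*(-13/4)) = 165*(108 - 117/4) = 165*(315/4) = 51975/4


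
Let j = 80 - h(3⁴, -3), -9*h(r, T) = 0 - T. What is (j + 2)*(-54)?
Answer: -4446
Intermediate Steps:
h(r, T) = T/9 (h(r, T) = -(0 - T)/9 = -(-1)*T/9 = T/9)
j = 241/3 (j = 80 - (-3)/9 = 80 - 1*(-⅓) = 80 + ⅓ = 241/3 ≈ 80.333)
(j + 2)*(-54) = (241/3 + 2)*(-54) = (247/3)*(-54) = -4446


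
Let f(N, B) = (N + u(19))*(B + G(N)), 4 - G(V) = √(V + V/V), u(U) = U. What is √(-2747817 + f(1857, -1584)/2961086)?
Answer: √(-6023237872522802353 - 1388749334*√1858)/1480543 ≈ 1657.7*I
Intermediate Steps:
G(V) = 4 - √(1 + V) (G(V) = 4 - √(V + V/V) = 4 - √(V + 1) = 4 - √(1 + V))
f(N, B) = (19 + N)*(4 + B - √(1 + N)) (f(N, B) = (N + 19)*(B + (4 - √(1 + N))) = (19 + N)*(4 + B - √(1 + N)))
√(-2747817 + f(1857, -1584)/2961086) = √(-2747817 + (76 - 19*√(1 + 1857) + 19*(-1584) - 1584*1857 - 1*1857*(-4 + √(1 + 1857)))/2961086) = √(-2747817 + (76 - 19*√1858 - 30096 - 2941488 - 1*1857*(-4 + √1858))*(1/2961086)) = √(-2747817 + (76 - 19*√1858 - 30096 - 2941488 + (7428 - 1857*√1858))*(1/2961086)) = √(-2747817 + (-2964080 - 1876*√1858)*(1/2961086)) = √(-2747817 + (-1482040/1480543 - 938*√1858/1480543)) = √(-4068262706671/1480543 - 938*√1858/1480543)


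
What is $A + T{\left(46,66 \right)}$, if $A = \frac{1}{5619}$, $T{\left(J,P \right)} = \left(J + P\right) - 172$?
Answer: $- \frac{337139}{5619} \approx -60.0$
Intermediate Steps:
$T{\left(J,P \right)} = -172 + J + P$
$A = \frac{1}{5619} \approx 0.00017797$
$A + T{\left(46,66 \right)} = \frac{1}{5619} + \left(-172 + 46 + 66\right) = \frac{1}{5619} - 60 = - \frac{337139}{5619}$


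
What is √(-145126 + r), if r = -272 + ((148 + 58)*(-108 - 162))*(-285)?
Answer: √15706302 ≈ 3963.1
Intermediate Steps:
r = 15851428 (r = -272 + (206*(-270))*(-285) = -272 - 55620*(-285) = -272 + 15851700 = 15851428)
√(-145126 + r) = √(-145126 + 15851428) = √15706302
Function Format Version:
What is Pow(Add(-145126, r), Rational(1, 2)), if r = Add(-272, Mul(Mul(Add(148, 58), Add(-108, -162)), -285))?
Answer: Pow(15706302, Rational(1, 2)) ≈ 3963.1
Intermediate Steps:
r = 15851428 (r = Add(-272, Mul(Mul(206, -270), -285)) = Add(-272, Mul(-55620, -285)) = Add(-272, 15851700) = 15851428)
Pow(Add(-145126, r), Rational(1, 2)) = Pow(Add(-145126, 15851428), Rational(1, 2)) = Pow(15706302, Rational(1, 2))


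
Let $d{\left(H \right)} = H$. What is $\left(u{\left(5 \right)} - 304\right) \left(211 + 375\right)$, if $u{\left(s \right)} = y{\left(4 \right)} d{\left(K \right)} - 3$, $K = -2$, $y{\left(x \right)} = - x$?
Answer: $-175214$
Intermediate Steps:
$u{\left(s \right)} = 5$ ($u{\left(s \right)} = \left(-1\right) 4 \left(-2\right) - 3 = \left(-4\right) \left(-2\right) - 3 = 8 - 3 = 5$)
$\left(u{\left(5 \right)} - 304\right) \left(211 + 375\right) = \left(5 - 304\right) \left(211 + 375\right) = \left(-299\right) 586 = -175214$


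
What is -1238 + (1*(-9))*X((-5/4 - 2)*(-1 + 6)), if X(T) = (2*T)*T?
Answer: -47929/8 ≈ -5991.1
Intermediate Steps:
X(T) = 2*T**2
-1238 + (1*(-9))*X((-5/4 - 2)*(-1 + 6)) = -1238 + (1*(-9))*(2*((-5/4 - 2)*(-1 + 6))**2) = -1238 - 18*((-5*1/4 - 2)*5)**2 = -1238 - 18*((-5/4 - 2)*5)**2 = -1238 - 18*(-13/4*5)**2 = -1238 - 18*(-65/4)**2 = -1238 - 18*4225/16 = -1238 - 9*4225/8 = -1238 - 38025/8 = -47929/8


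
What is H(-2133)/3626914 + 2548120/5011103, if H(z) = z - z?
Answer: 2548120/5011103 ≈ 0.50849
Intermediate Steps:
H(z) = 0
H(-2133)/3626914 + 2548120/5011103 = 0/3626914 + 2548120/5011103 = 0*(1/3626914) + 2548120*(1/5011103) = 0 + 2548120/5011103 = 2548120/5011103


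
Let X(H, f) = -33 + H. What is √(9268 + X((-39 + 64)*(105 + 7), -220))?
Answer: √12035 ≈ 109.70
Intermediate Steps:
√(9268 + X((-39 + 64)*(105 + 7), -220)) = √(9268 + (-33 + (-39 + 64)*(105 + 7))) = √(9268 + (-33 + 25*112)) = √(9268 + (-33 + 2800)) = √(9268 + 2767) = √12035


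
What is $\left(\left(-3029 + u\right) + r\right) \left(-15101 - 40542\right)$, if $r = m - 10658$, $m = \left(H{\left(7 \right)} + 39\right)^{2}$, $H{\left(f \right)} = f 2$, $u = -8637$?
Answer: $1085873145$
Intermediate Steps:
$H{\left(f \right)} = 2 f$
$m = 2809$ ($m = \left(2 \cdot 7 + 39\right)^{2} = \left(14 + 39\right)^{2} = 53^{2} = 2809$)
$r = -7849$ ($r = 2809 - 10658 = -7849$)
$\left(\left(-3029 + u\right) + r\right) \left(-15101 - 40542\right) = \left(\left(-3029 - 8637\right) - 7849\right) \left(-15101 - 40542\right) = \left(-11666 - 7849\right) \left(-55643\right) = \left(-19515\right) \left(-55643\right) = 1085873145$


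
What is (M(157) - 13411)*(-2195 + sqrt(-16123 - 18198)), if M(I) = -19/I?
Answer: 4621673470/157 - 2105546*I*sqrt(34321)/157 ≈ 2.9437e+7 - 2.4845e+6*I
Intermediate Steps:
(M(157) - 13411)*(-2195 + sqrt(-16123 - 18198)) = (-19/157 - 13411)*(-2195 + sqrt(-16123 - 18198)) = (-19*1/157 - 13411)*(-2195 + sqrt(-34321)) = (-19/157 - 13411)*(-2195 + I*sqrt(34321)) = -2105546*(-2195 + I*sqrt(34321))/157 = 4621673470/157 - 2105546*I*sqrt(34321)/157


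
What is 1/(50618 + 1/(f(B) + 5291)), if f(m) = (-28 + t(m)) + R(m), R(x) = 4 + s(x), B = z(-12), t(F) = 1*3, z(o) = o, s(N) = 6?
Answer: 5276/267060569 ≈ 1.9756e-5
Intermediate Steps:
t(F) = 3
B = -12
R(x) = 10 (R(x) = 4 + 6 = 10)
f(m) = -15 (f(m) = (-28 + 3) + 10 = -25 + 10 = -15)
1/(50618 + 1/(f(B) + 5291)) = 1/(50618 + 1/(-15 + 5291)) = 1/(50618 + 1/5276) = 1/(267060569/5276) = 5276/267060569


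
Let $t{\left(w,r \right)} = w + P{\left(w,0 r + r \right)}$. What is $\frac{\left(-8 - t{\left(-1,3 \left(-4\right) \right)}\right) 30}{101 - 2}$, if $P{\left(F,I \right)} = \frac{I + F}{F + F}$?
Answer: $- \frac{45}{11} \approx -4.0909$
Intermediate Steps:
$P{\left(F,I \right)} = \frac{F + I}{2 F}$
$t{\left(w,r \right)} = w + \frac{r + w}{2 w}$ ($t{\left(w,r \right)} = w + \frac{w + \left(0 r + r\right)}{2 w} = w + \frac{w + \left(0 + r\right)}{2 w} = w + \frac{w + r}{2 w} = w + \frac{r + w}{2 w}$)
$\frac{\left(-8 - t{\left(-1,3 \left(-4\right) \right)}\right) 30}{101 - 2} = \frac{\left(-8 - \left(\frac{1}{2} - 1 + \frac{3 \left(-4\right)}{2 \left(-1\right)}\right)\right) 30}{101 - 2} = \frac{\left(-8 - \left(\frac{1}{2} - 1 + \frac{1}{2} \left(-12\right) \left(-1\right)\right)\right) 30}{99} = \left(-8 - \left(\frac{1}{2} - 1 + 6\right)\right) 30 \cdot \frac{1}{99} = \left(-8 - \frac{11}{2}\right) 30 \cdot \frac{1}{99} = \left(- \frac{27}{2}\right) 30 \cdot \frac{1}{99} = \left(-405\right) \frac{1}{99} = - \frac{45}{11}$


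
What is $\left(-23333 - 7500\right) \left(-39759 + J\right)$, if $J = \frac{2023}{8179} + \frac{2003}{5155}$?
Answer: $\frac{51686029052795049}{42162745} \approx 1.2259 \cdot 10^{9}$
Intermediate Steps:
$J = \frac{26811102}{42162745}$ ($J = 2023 \cdot \frac{1}{8179} + 2003 \cdot \frac{1}{5155} = \frac{2023}{8179} + \frac{2003}{5155} = \frac{26811102}{42162745} \approx 0.6359$)
$\left(-23333 - 7500\right) \left(-39759 + J\right) = \left(-23333 - 7500\right) \left(-39759 + \frac{26811102}{42162745}\right) = \left(-30833\right) \left(- \frac{1676321767353}{42162745}\right) = \frac{51686029052795049}{42162745}$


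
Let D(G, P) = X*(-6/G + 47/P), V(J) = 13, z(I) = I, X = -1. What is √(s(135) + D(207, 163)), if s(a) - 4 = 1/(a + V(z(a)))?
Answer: √2595773127945/832278 ≈ 1.9358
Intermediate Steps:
D(G, P) = -47/P + 6/G (D(G, P) = -(-6/G + 47/P) = -47/P + 6/G)
s(a) = 4 + 1/(13 + a) (s(a) = 4 + 1/(a + 13) = 4 + 1/(13 + a))
√(s(135) + D(207, 163)) = √((53 + 4*135)/(13 + 135) + (-47/163 + 6/207)) = √((53 + 540)/148 + (-47*1/163 + 6*(1/207))) = √((1/148)*593 + (-47/163 + 2/69)) = √(593/148 - 2917/11247) = √(6237755/1664556) = √2595773127945/832278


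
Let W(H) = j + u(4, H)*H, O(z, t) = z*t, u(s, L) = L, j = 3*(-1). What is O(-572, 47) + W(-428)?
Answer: 156297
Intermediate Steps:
j = -3
O(z, t) = t*z
W(H) = -3 + H² (W(H) = -3 + H*H = -3 + H²)
O(-572, 47) + W(-428) = 47*(-572) + (-3 + (-428)²) = -26884 + (-3 + 183184) = -26884 + 183181 = 156297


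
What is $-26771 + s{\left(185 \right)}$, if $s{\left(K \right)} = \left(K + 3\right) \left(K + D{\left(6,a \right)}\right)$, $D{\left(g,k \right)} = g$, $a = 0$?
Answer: $9137$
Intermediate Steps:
$s{\left(K \right)} = \left(3 + K\right) \left(6 + K\right)$ ($s{\left(K \right)} = \left(K + 3\right) \left(K + 6\right) = \left(3 + K\right) \left(6 + K\right)$)
$-26771 + s{\left(185 \right)} = -26771 + \left(18 + 185^{2} + 9 \cdot 185\right) = -26771 + \left(18 + 34225 + 1665\right) = -26771 + 35908 = 9137$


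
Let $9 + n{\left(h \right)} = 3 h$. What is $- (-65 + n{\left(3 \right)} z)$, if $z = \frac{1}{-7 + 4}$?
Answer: $65$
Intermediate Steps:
$n{\left(h \right)} = -9 + 3 h$
$z = - \frac{1}{3}$ ($z = \frac{1}{-3} = - \frac{1}{3} \approx -0.33333$)
$- (-65 + n{\left(3 \right)} z) = - (-65 + \left(-9 + 3 \cdot 3\right) \left(- \frac{1}{3}\right)) = - (-65 + \left(-9 + 9\right) \left(- \frac{1}{3}\right)) = - (-65 + 0 \left(- \frac{1}{3}\right)) = - (-65 + 0) = \left(-1\right) \left(-65\right) = 65$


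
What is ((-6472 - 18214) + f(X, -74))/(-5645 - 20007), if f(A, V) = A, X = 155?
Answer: 24531/25652 ≈ 0.95630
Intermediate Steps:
((-6472 - 18214) + f(X, -74))/(-5645 - 20007) = ((-6472 - 18214) + 155)/(-5645 - 20007) = (-24686 + 155)/(-25652) = -24531*(-1/25652) = 24531/25652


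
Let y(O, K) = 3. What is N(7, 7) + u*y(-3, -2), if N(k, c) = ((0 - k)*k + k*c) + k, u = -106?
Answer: -311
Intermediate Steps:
N(k, c) = k - k**2 + c*k (N(k, c) = ((-k)*k + c*k) + k = (-k**2 + c*k) + k = k - k**2 + c*k)
N(7, 7) + u*y(-3, -2) = 7*(1 + 7 - 1*7) - 106*3 = 7*(1 + 7 - 7) - 318 = 7*1 - 318 = 7 - 318 = -311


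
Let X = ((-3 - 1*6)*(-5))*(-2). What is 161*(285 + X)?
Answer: 31395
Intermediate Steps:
X = -90 (X = ((-3 - 6)*(-5))*(-2) = -9*(-5)*(-2) = 45*(-2) = -90)
161*(285 + X) = 161*(285 - 90) = 161*195 = 31395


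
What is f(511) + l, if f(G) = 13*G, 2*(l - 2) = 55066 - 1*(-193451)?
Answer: 261807/2 ≈ 1.3090e+5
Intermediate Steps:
l = 248521/2 (l = 2 + (55066 - 1*(-193451))/2 = 2 + (55066 + 193451)/2 = 2 + (½)*248517 = 2 + 248517/2 = 248521/2 ≈ 1.2426e+5)
f(511) + l = 13*511 + 248521/2 = 6643 + 248521/2 = 261807/2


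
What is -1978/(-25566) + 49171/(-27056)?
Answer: -601794509/345856848 ≈ -1.7400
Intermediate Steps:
-1978/(-25566) + 49171/(-27056) = -1978*(-1/25566) + 49171*(-1/27056) = 989/12783 - 49171/27056 = -601794509/345856848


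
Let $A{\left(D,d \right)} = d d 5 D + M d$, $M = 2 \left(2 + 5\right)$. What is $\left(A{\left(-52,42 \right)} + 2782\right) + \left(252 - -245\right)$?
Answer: $-454773$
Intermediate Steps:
$M = 14$ ($M = 2 \cdot 7 = 14$)
$A{\left(D,d \right)} = 14 d + 5 D d^{2}$ ($A{\left(D,d \right)} = d d 5 D + 14 d = d^{2} \cdot 5 D + 14 d = 5 d^{2} D + 14 d = 5 D d^{2} + 14 d = 14 d + 5 D d^{2}$)
$\left(A{\left(-52,42 \right)} + 2782\right) + \left(252 - -245\right) = \left(42 \left(14 + 5 \left(-52\right) 42\right) + 2782\right) + \left(252 - -245\right) = \left(42 \left(14 - 10920\right) + 2782\right) + \left(252 + 245\right) = \left(42 \left(-10906\right) + 2782\right) + 497 = \left(-458052 + 2782\right) + 497 = -455270 + 497 = -454773$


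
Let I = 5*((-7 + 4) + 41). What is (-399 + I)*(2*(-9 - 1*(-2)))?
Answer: 2926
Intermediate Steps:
I = 190 (I = 5*(-3 + 41) = 5*38 = 190)
(-399 + I)*(2*(-9 - 1*(-2))) = (-399 + 190)*(2*(-9 - 1*(-2))) = -418*(-9 + 2) = -418*(-7) = -209*(-14) = 2926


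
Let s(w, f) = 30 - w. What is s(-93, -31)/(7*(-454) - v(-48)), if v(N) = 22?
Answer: -123/3200 ≈ -0.038437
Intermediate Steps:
s(-93, -31)/(7*(-454) - v(-48)) = (30 - 1*(-93))/(7*(-454) - 1*22) = (30 + 93)/(-3178 - 22) = 123/(-3200) = 123*(-1/3200) = -123/3200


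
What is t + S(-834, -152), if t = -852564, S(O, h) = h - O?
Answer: -851882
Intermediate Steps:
t + S(-834, -152) = -852564 + (-152 - 1*(-834)) = -852564 + (-152 + 834) = -852564 + 682 = -851882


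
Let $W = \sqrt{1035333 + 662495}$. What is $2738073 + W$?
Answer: $2738073 + 2 \sqrt{424457} \approx 2.7394 \cdot 10^{6}$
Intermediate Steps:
$W = 2 \sqrt{424457}$ ($W = \sqrt{1697828} = 2 \sqrt{424457} \approx 1303.0$)
$2738073 + W = 2738073 + 2 \sqrt{424457}$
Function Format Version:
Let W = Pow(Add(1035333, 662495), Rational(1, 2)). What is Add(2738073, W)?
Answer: Add(2738073, Mul(2, Pow(424457, Rational(1, 2)))) ≈ 2.7394e+6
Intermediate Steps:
W = Mul(2, Pow(424457, Rational(1, 2))) (W = Pow(1697828, Rational(1, 2)) = Mul(2, Pow(424457, Rational(1, 2))) ≈ 1303.0)
Add(2738073, W) = Add(2738073, Mul(2, Pow(424457, Rational(1, 2))))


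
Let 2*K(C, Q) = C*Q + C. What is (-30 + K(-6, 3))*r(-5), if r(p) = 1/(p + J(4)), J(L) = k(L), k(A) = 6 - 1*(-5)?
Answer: -7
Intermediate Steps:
k(A) = 11 (k(A) = 6 + 5 = 11)
J(L) = 11
K(C, Q) = C/2 + C*Q/2 (K(C, Q) = (C*Q + C)/2 = (C + C*Q)/2 = C/2 + C*Q/2)
r(p) = 1/(11 + p) (r(p) = 1/(p + 11) = 1/(11 + p))
(-30 + K(-6, 3))*r(-5) = (-30 + (½)*(-6)*(1 + 3))/(11 - 5) = (-30 + (½)*(-6)*4)/6 = (-30 - 12)*(⅙) = -42*⅙ = -7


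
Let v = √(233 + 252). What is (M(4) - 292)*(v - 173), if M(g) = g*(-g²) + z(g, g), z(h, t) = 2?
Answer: 61242 - 354*√485 ≈ 53446.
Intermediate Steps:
v = √485 ≈ 22.023
M(g) = 2 - g³ (M(g) = g*(-g²) + 2 = -g³ + 2 = 2 - g³)
(M(4) - 292)*(v - 173) = ((2 - 1*4³) - 292)*(√485 - 173) = ((2 - 1*64) - 292)*(-173 + √485) = ((2 - 64) - 292)*(-173 + √485) = (-62 - 292)*(-173 + √485) = -354*(-173 + √485) = 61242 - 354*√485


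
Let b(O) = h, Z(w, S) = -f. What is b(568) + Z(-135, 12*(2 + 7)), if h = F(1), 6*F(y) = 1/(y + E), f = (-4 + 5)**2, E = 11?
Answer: -71/72 ≈ -0.98611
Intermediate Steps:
f = 1 (f = 1**2 = 1)
F(y) = 1/(6*(11 + y)) (F(y) = 1/(6*(y + 11)) = 1/(6*(11 + y)))
h = 1/72 (h = 1/(6*(11 + 1)) = (1/6)/12 = (1/6)*(1/12) = 1/72 ≈ 0.013889)
Z(w, S) = -1 (Z(w, S) = -1*1 = -1)
b(O) = 1/72
b(568) + Z(-135, 12*(2 + 7)) = 1/72 - 1 = -71/72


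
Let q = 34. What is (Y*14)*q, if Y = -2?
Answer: -952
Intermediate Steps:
(Y*14)*q = -2*14*34 = -28*34 = -952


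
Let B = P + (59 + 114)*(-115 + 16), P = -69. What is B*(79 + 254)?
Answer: -5726268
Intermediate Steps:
B = -17196 (B = -69 + (59 + 114)*(-115 + 16) = -69 + 173*(-99) = -69 - 17127 = -17196)
B*(79 + 254) = -17196*(79 + 254) = -17196*333 = -5726268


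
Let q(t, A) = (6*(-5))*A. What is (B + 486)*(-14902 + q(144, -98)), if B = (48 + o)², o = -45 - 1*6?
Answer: -5921190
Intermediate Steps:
o = -51 (o = -45 - 6 = -51)
q(t, A) = -30*A
B = 9 (B = (48 - 51)² = (-3)² = 9)
(B + 486)*(-14902 + q(144, -98)) = (9 + 486)*(-14902 - 30*(-98)) = 495*(-14902 + 2940) = 495*(-11962) = -5921190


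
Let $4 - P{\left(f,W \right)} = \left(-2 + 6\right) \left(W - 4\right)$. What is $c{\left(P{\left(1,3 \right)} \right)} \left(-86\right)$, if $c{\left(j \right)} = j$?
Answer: $-688$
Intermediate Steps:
$P{\left(f,W \right)} = 20 - 4 W$ ($P{\left(f,W \right)} = 4 - \left(-2 + 6\right) \left(W - 4\right) = 4 - 4 \left(-4 + W\right) = 4 - \left(-16 + 4 W\right) = 20 - 4 W$)
$c{\left(P{\left(1,3 \right)} \right)} \left(-86\right) = \left(20 - 12\right) \left(-86\right) = 8 \left(-86\right) = -688$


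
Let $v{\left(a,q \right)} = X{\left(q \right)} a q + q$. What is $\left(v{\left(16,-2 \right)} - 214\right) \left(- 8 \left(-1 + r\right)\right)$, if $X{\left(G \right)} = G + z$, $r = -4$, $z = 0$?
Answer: $-6080$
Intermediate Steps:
$X{\left(G \right)} = G$ ($X{\left(G \right)} = G + 0 = G$)
$v{\left(a,q \right)} = q + a q^{2}$ ($v{\left(a,q \right)} = q a q + q = a q q + q = a q^{2} + q = q + a q^{2}$)
$\left(v{\left(16,-2 \right)} - 214\right) \left(- 8 \left(-1 + r\right)\right) = \left(- 2 \left(1 + 16 \left(-2\right)\right) - 214\right) \left(- 8 \left(-1 - 4\right)\right) = \left(- 2 \left(1 - 32\right) - 214\right) \left(\left(-8\right) \left(-5\right)\right) = \left(\left(-2\right) \left(-31\right) - 214\right) 40 = \left(62 - 214\right) 40 = \left(-152\right) 40 = -6080$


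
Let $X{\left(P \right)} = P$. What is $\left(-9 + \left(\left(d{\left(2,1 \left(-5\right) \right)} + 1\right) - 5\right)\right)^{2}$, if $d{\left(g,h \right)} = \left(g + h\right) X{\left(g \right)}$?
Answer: $361$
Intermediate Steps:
$d{\left(g,h \right)} = g \left(g + h\right)$ ($d{\left(g,h \right)} = \left(g + h\right) g = g \left(g + h\right)$)
$\left(-9 + \left(\left(d{\left(2,1 \left(-5\right) \right)} + 1\right) - 5\right)\right)^{2} = \left(-9 + \left(\left(2 \left(2 + 1 \left(-5\right)\right) + 1\right) - 5\right)\right)^{2} = \left(-9 + \left(\left(2 \left(2 - 5\right) + 1\right) - 5\right)\right)^{2} = \left(-9 + \left(\left(2 \left(-3\right) + 1\right) - 5\right)\right)^{2} = \left(-9 + \left(\left(-6 + 1\right) - 5\right)\right)^{2} = \left(-9 - 10\right)^{2} = \left(-19\right)^{2} = 361$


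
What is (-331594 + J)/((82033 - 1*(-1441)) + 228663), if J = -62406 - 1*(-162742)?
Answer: -231258/312137 ≈ -0.74089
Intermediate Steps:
J = 100336 (J = -62406 + 162742 = 100336)
(-331594 + J)/((82033 - 1*(-1441)) + 228663) = (-331594 + 100336)/((82033 - 1*(-1441)) + 228663) = -231258/((82033 + 1441) + 228663) = -231258/(83474 + 228663) = -231258/312137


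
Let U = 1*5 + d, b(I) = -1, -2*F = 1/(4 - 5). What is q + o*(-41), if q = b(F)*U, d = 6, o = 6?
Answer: -257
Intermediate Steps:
F = 1/2 (F = -1/(2*(4 - 5)) = -1/2/(-1) = -1/2*(-1) = 1/2 ≈ 0.50000)
U = 11 (U = 1*5 + 6 = 5 + 6 = 11)
q = -11 (q = -1*11 = -11)
q + o*(-41) = -11 + 6*(-41) = -11 - 246 = -257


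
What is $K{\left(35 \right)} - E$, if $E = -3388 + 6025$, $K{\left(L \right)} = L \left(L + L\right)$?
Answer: $-187$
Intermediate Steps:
$K{\left(L \right)} = 2 L^{2}$ ($K{\left(L \right)} = L 2 L = 2 L^{2}$)
$E = 2637$
$K{\left(35 \right)} - E = 2 \cdot 35^{2} - 2637 = 2 \cdot 1225 - 2637 = 2450 - 2637 = -187$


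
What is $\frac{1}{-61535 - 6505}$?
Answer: $- \frac{1}{68040} \approx -1.4697 \cdot 10^{-5}$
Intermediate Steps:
$\frac{1}{-61535 - 6505} = \frac{1}{-68040} = - \frac{1}{68040}$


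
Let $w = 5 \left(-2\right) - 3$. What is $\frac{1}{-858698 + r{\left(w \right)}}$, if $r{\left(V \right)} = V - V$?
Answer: $- \frac{1}{858698} \approx -1.1646 \cdot 10^{-6}$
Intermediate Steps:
$w = -13$ ($w = -10 - 3 = -13$)
$r{\left(V \right)} = 0$
$\frac{1}{-858698 + r{\left(w \right)}} = \frac{1}{-858698 + 0} = \frac{1}{-858698} = - \frac{1}{858698}$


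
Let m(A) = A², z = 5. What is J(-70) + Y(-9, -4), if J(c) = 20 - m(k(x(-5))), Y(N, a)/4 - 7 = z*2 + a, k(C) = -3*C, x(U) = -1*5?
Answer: -153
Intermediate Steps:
x(U) = -5
Y(N, a) = 68 + 4*a (Y(N, a) = 28 + 4*(5*2 + a) = 28 + 4*(10 + a) = 28 + (40 + 4*a) = 68 + 4*a)
J(c) = -205 (J(c) = 20 - (-3*(-5))² = 20 - 1*15² = 20 - 1*225 = 20 - 225 = -205)
J(-70) + Y(-9, -4) = -205 + (68 + 4*(-4)) = -205 + (68 - 16) = -205 + 52 = -153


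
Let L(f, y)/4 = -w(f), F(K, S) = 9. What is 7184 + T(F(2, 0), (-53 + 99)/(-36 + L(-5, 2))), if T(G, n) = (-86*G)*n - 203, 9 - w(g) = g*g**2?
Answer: 1007184/143 ≈ 7043.2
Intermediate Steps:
w(g) = 9 - g**3 (w(g) = 9 - g*g**2 = 9 - g**3)
L(f, y) = -36 + 4*f**3 (L(f, y) = 4*(-(9 - f**3)) = 4*(-9 + f**3) = -36 + 4*f**3)
T(G, n) = -203 - 86*G*n (T(G, n) = -86*G*n - 203 = -203 - 86*G*n)
7184 + T(F(2, 0), (-53 + 99)/(-36 + L(-5, 2))) = 7184 + (-203 - 86*9*(-53 + 99)/(-36 + (-36 + 4*(-5)**3))) = 7184 + (-203 - 86*9*46/(-36 + (-36 + 4*(-125)))) = 7184 + (-203 - 86*9*46/(-36 + (-36 - 500))) = 7184 + (-203 - 86*9*46/(-36 - 536)) = 7184 + (-203 - 86*9*46/(-572)) = 7184 + (-203 - 86*9*46*(-1/572)) = 7184 + (-203 - 86*9*(-23/286)) = 7184 + (-203 + 8901/143) = 7184 - 20128/143 = 1007184/143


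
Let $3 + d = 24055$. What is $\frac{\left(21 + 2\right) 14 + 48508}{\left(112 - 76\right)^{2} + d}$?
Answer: $\frac{24415}{12674} \approx 1.9264$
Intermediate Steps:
$d = 24052$ ($d = -3 + 24055 = 24052$)
$\frac{\left(21 + 2\right) 14 + 48508}{\left(112 - 76\right)^{2} + d} = \frac{\left(21 + 2\right) 14 + 48508}{\left(112 - 76\right)^{2} + 24052} = \frac{23 \cdot 14 + 48508}{36^{2} + 24052} = \frac{322 + 48508}{1296 + 24052} = \frac{48830}{25348} = 48830 \cdot \frac{1}{25348} = \frac{24415}{12674}$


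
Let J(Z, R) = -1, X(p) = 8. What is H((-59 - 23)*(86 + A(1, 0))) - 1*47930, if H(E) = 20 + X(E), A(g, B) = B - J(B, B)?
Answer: -47902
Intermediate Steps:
A(g, B) = 1 + B (A(g, B) = B - 1*(-1) = B + 1 = 1 + B)
H(E) = 28 (H(E) = 20 + 8 = 28)
H((-59 - 23)*(86 + A(1, 0))) - 1*47930 = 28 - 1*47930 = 28 - 47930 = -47902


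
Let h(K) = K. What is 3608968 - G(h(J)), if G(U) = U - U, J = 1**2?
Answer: 3608968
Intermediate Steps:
J = 1
G(U) = 0
3608968 - G(h(J)) = 3608968 - 1*0 = 3608968 + 0 = 3608968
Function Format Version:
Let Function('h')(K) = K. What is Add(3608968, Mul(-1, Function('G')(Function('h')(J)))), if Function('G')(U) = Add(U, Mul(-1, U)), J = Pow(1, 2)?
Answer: 3608968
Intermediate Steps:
J = 1
Function('G')(U) = 0
Add(3608968, Mul(-1, Function('G')(Function('h')(J)))) = Add(3608968, Mul(-1, 0)) = Add(3608968, 0) = 3608968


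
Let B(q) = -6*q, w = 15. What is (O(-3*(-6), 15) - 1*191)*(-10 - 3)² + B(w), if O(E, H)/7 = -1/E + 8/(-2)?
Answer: -669001/18 ≈ -37167.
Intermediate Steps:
O(E, H) = -28 - 7/E (O(E, H) = 7*(-1/E + 8/(-2)) = 7*(-1/E + 8*(-½)) = 7*(-1/E - 4) = 7*(-4 - 1/E) = -28 - 7/E)
(O(-3*(-6), 15) - 1*191)*(-10 - 3)² + B(w) = ((-28 - 7/((-3*(-6)))) - 1*191)*(-10 - 3)² - 6*15 = ((-28 - 7/18) - 191)*(-13)² - 90 = ((-28 - 7*1/18) - 191)*169 - 90 = ((-28 - 7/18) - 191)*169 - 90 = (-511/18 - 191)*169 - 90 = -3949/18*169 - 90 = -667381/18 - 90 = -669001/18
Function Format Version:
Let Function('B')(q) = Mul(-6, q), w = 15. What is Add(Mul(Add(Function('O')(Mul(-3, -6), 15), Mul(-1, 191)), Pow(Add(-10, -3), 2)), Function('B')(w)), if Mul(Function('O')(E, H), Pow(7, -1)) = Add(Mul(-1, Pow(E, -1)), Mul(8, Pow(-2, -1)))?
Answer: Rational(-669001, 18) ≈ -37167.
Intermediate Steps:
Function('O')(E, H) = Add(-28, Mul(-7, Pow(E, -1))) (Function('O')(E, H) = Mul(7, Add(Mul(-1, Pow(E, -1)), Mul(8, Pow(-2, -1)))) = Mul(7, Add(Mul(-1, Pow(E, -1)), Mul(8, Rational(-1, 2)))) = Mul(7, Add(Mul(-1, Pow(E, -1)), -4)) = Mul(7, Add(-4, Mul(-1, Pow(E, -1)))) = Add(-28, Mul(-7, Pow(E, -1))))
Add(Mul(Add(Function('O')(Mul(-3, -6), 15), Mul(-1, 191)), Pow(Add(-10, -3), 2)), Function('B')(w)) = Add(Mul(Add(Add(-28, Mul(-7, Pow(Mul(-3, -6), -1))), Mul(-1, 191)), Pow(Add(-10, -3), 2)), Mul(-6, 15)) = Add(Mul(Add(Add(-28, Mul(-7, Pow(18, -1))), -191), Pow(-13, 2)), -90) = Add(Mul(Add(Add(-28, Mul(-7, Rational(1, 18))), -191), 169), -90) = Add(Mul(Add(Add(-28, Rational(-7, 18)), -191), 169), -90) = Add(Mul(Add(Rational(-511, 18), -191), 169), -90) = Add(Mul(Rational(-3949, 18), 169), -90) = Add(Rational(-667381, 18), -90) = Rational(-669001, 18)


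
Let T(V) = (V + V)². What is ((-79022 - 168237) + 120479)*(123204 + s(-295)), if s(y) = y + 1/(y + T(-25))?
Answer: -2290613252392/147 ≈ -1.5582e+10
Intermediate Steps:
T(V) = 4*V² (T(V) = (2*V)² = 4*V²)
s(y) = y + 1/(2500 + y) (s(y) = y + 1/(y + 4*(-25)²) = y + 1/(y + 4*625) = y + 1/(y + 2500) = y + 1/(2500 + y))
((-79022 - 168237) + 120479)*(123204 + s(-295)) = ((-79022 - 168237) + 120479)*(123204 + (1 + (-295)² + 2500*(-295))/(2500 - 295)) = (-247259 + 120479)*(123204 + (1 + 87025 - 737500)/2205) = -126780*(123204 + (1/2205)*(-650474)) = -126780*(123204 - 650474/2205) = -126780*271014346/2205 = -2290613252392/147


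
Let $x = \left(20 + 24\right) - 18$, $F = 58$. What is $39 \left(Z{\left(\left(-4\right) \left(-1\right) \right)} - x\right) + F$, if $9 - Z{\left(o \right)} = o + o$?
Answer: $-917$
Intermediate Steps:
$x = 26$ ($x = 44 - 18 = 26$)
$Z{\left(o \right)} = 9 - 2 o$ ($Z{\left(o \right)} = 9 - \left(o + o\right) = 9 - 2 o$)
$39 \left(Z{\left(\left(-4\right) \left(-1\right) \right)} - x\right) + F = 39 \left(\left(9 - 2 \left(\left(-4\right) \left(-1\right)\right)\right) - 26\right) + 58 = 39 \left(\left(9 - 8\right) - 26\right) + 58 = 39 \left(1 - 26\right) + 58 = 39 \left(-25\right) + 58 = -975 + 58 = -917$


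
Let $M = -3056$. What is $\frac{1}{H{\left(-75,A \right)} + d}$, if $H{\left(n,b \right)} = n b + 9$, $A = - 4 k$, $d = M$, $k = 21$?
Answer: $\frac{1}{3253} \approx 0.00030741$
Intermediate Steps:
$d = -3056$
$A = -84$ ($A = \left(-4\right) 21 = -84$)
$H{\left(n,b \right)} = 9 + b n$ ($H{\left(n,b \right)} = b n + 9 = 9 + b n$)
$\frac{1}{H{\left(-75,A \right)} + d} = \frac{1}{\left(9 - -6300\right) - 3056} = \frac{1}{\left(9 + 6300\right) - 3056} = \frac{1}{6309 - 3056} = \frac{1}{3253}$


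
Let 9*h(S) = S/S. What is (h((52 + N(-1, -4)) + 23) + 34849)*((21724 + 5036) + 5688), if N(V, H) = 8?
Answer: 3392351872/3 ≈ 1.1308e+9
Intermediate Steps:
h(S) = 1/9 (h(S) = (S/S)/9 = (1/9)*1 = 1/9)
(h((52 + N(-1, -4)) + 23) + 34849)*((21724 + 5036) + 5688) = (1/9 + 34849)*((21724 + 5036) + 5688) = 313642*(26760 + 5688)/9 = (313642/9)*32448 = 3392351872/3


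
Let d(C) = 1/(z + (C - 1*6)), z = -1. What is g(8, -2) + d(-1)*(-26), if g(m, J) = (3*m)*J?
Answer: -179/4 ≈ -44.750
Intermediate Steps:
g(m, J) = 3*J*m
d(C) = 1/(-7 + C) (d(C) = 1/(-1 + (C - 1*6)) = 1/(-1 + (C - 6)) = 1/(-1 + (-6 + C)) = 1/(-7 + C))
g(8, -2) + d(-1)*(-26) = 3*(-2)*8 - 26/(-7 - 1) = -48 - 26/(-8) = -48 - 1/8*(-26) = -48 + 13/4 = -179/4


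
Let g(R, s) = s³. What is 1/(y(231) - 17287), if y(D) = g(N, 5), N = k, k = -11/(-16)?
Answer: -1/17162 ≈ -5.8268e-5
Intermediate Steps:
k = 11/16 (k = -11*(-1/16) = 11/16 ≈ 0.68750)
N = 11/16 ≈ 0.68750
y(D) = 125 (y(D) = 5³ = 125)
1/(y(231) - 17287) = 1/(125 - 17287) = 1/(-17162) = -1/17162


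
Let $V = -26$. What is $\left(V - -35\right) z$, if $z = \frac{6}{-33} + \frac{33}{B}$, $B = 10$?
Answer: $\frac{3087}{110} \approx 28.064$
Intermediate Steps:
$z = \frac{343}{110}$ ($z = \frac{6}{-33} + \frac{33}{10} = 6 \left(- \frac{1}{33}\right) + 33 \cdot \frac{1}{10} = - \frac{2}{11} + \frac{33}{10} = \frac{343}{110} \approx 3.1182$)
$\left(V - -35\right) z = \left(-26 - -35\right) \frac{343}{110} = \left(-26 + \left(-2 + 37\right)\right) \frac{343}{110} = \left(-26 + 35\right) \frac{343}{110} = 9 \cdot \frac{343}{110} = \frac{3087}{110}$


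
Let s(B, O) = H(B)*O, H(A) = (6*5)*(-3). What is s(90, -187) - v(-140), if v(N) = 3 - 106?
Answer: 16933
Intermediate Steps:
H(A) = -90 (H(A) = 30*(-3) = -90)
s(B, O) = -90*O
v(N) = -103
s(90, -187) - v(-140) = -90*(-187) - 1*(-103) = 16830 + 103 = 16933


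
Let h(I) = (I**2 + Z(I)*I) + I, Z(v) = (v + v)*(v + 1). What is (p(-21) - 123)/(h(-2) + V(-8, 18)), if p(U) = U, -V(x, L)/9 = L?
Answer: 6/7 ≈ 0.85714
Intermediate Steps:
Z(v) = 2*v*(1 + v) (Z(v) = (2*v)*(1 + v) = 2*v*(1 + v))
V(x, L) = -9*L
h(I) = I + I**2 + 2*I**2*(1 + I) (h(I) = (I**2 + (2*I*(1 + I))*I) + I = (I**2 + 2*I**2*(1 + I)) + I = I + I**2 + 2*I**2*(1 + I))
(p(-21) - 123)/(h(-2) + V(-8, 18)) = (-21 - 123)/(-2*(1 - 2 + 2*(-2)*(1 - 2)) - 9*18) = -144/(-2*(1 - 2 + 2*(-2)*(-1)) - 162) = -144/(-2*(1 - 2 + 4) - 162) = -144/(-2*3 - 162) = -144/(-6 - 162) = -144/(-168) = -144*(-1/168) = 6/7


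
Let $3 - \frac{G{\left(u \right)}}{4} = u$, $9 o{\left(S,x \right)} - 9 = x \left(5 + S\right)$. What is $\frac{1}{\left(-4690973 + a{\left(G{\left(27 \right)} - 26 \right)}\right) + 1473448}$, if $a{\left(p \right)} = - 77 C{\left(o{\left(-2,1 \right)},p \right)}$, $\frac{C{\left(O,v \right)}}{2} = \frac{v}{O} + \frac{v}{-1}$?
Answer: $- \frac{1}{3222222} \approx -3.1035 \cdot 10^{-7}$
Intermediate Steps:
$o{\left(S,x \right)} = 1 + \frac{x \left(5 + S\right)}{9}$
$G{\left(u \right)} = 12 - 4 u$
$C{\left(O,v \right)} = - 2 v + \frac{2 v}{O}$ ($C{\left(O,v \right)} = 2 \left(\frac{v}{O} + \frac{v}{-1}\right) = 2 \left(\frac{v}{O} + v \left(-1\right)\right) = 2 \left(\frac{v}{O} - v\right) = 2 \left(- v + \frac{v}{O}\right) = - 2 v + \frac{2 v}{O}$)
$a{\left(p \right)} = \frac{77 p}{2}$ ($a{\left(p \right)} = - 77 \frac{2 p \left(1 - \left(1 + \frac{5}{9} \cdot 1 + \frac{1}{9} \left(-2\right) 1\right)\right)}{1 + \frac{5}{9} \cdot 1 + \frac{1}{9} \left(-2\right) 1} = - 77 \frac{2 p \left(1 - \left(1 + \frac{5}{9} - \frac{2}{9}\right)\right)}{1 + \frac{5}{9} - \frac{2}{9}} = - 77 \frac{2 p \left(1 - \frac{4}{3}\right)}{\frac{4}{3}} = - 77 \cdot 2 p \frac{3}{4} \left(1 - \frac{4}{3}\right) = - 77 \cdot 2 p \frac{3}{4} \left(- \frac{1}{3}\right) = - 77 \left(- \frac{p}{2}\right) = \frac{77 p}{2}$)
$\frac{1}{\left(-4690973 + a{\left(G{\left(27 \right)} - 26 \right)}\right) + 1473448} = \frac{1}{\left(-4690973 + \frac{77 \left(\left(12 - 108\right) - 26\right)}{2}\right) + 1473448} = \frac{1}{\left(-4690973 + \frac{77 \left(-96 - 26\right)}{2}\right) + 1473448} = \frac{1}{\left(-4690973 + \frac{77}{2} \left(-122\right)\right) + 1473448} = \frac{1}{\left(-4690973 - 4697\right) + 1473448} = \frac{1}{-4695670 + 1473448} = \frac{1}{-3222222} = - \frac{1}{3222222}$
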